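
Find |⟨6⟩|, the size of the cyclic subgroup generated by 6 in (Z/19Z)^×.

9

ord(6) | φ(19) = 19 − 1 = 18 = 2 · 3^2.
Divisors of 18: 1, 2, 3, 6, 9, 18.
Evaluate successive powers at the divisors of 18:
6^1 ≡ 6 (mod 19)
6^2 ≡ 17 (mod 19)
6^3 ≡ 7 (mod 19)
6^6 ≡ 11 (mod 19)
6^9 ≡ 1 (mod 19) ✓
Hence ord(6) = 9.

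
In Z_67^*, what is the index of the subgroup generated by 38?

11

ord(38) | φ(67) = 67 − 1 = 66 = 2 · 3 · 11.
Divisors of 66: 1, 2, 3, 6, 11, 22, 33, 66.
Check 38^d mod 67 for each divisor in increasing order:
38^1 ≡ 38
38^2 ≡ 37
38^3 ≡ 66
38^6 ≡ 1
Thus |⟨38⟩| = ord(38) = 6.
[(Z/67Z)^× : ⟨38⟩] = 66/6 = 11.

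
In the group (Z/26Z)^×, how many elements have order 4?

φ(26) = φ(2)·φ(13) = 1·12 = 12 = 2^2 · 3.
In a cyclic group of order 12, there are φ(d) elements of order d for each divisor d of 12, and zero for non-divisors.
4 = 2^2 divides 12, and φ(4) = 2.

2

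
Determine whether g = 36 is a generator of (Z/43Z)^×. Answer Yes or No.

φ(43) = 43 − 1 = 42 = 2 · 3 · 7.
Test 36^(42/q) mod 43 for each prime factor q of 42:
36^21 ≡ 1 (mod 43)  [q = 2: ≡ 1 ✗]
36^14 ≡ 6 (mod 43)  [q = 3: ≢ 1 ✓]
36^6 ≡ 1 (mod 43)  [q = 7: ≡ 1 ✗]
36^21 ≡ 1 shows ord(36) | 21, strictly less than φ(43); not a primitive root.

No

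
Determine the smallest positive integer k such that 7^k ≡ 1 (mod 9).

3

ord(7) | φ(9) = φ(3^2) = 3·(3−1) = 6 = 2 · 3.
Divisors of 6: 1, 2, 3, 6.
Test each divisor d:
7^1 ≡ 7 (mod 9)
7^2 ≡ 4 (mod 9)
7^3 ≡ 1 (mod 9) ✓
Hence ord(7) = 3.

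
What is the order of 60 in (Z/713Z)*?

By Lagrange's theorem, ord_713(60) divides φ(713) = φ(23·31) = (23−1)·(31−1) = 22·30 = 660 = 2^2 · 3 · 5 · 11.
Divisors of 660: 1, 2, 3, 4, 5, 6, 10, 11, 12, 15, 20, 22, 30, 33, 44, 55, 60, 66, 110, 132, 165, 220, 330, 660.
Check 60^d mod 713 for each divisor in increasing order:
60^1 ≡ 60 (mod 713)
60^2 ≡ 35 (mod 713)
60^3 ≡ 674 (mod 713)
60^4 ≡ 512 (mod 713)
60^5 ≡ 61 (mod 713)
60^6 ≡ 95 (mod 713)
60^10 ≡ 156 (mod 713)
60^11 ≡ 91 (mod 713)
60^12 ≡ 469 (mod 713)
60^15 ≡ 247 (mod 713)
60^20 ≡ 94 (mod 713)
60^22 ≡ 438 (mod 713)
60^30 ≡ 404 (mod 713)
60^33 ≡ 643 (mod 713)
60^44 ≡ 47 (mod 713)
60^55 ≡ 712 (mod 713)
60^60 ≡ 652 (mod 713)
60^66 ≡ 622 (mod 713)
60^110 ≡ 1 (mod 713) ✓
Hence ord(60) = 110.

110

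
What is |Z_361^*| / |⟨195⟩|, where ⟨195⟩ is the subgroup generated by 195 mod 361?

2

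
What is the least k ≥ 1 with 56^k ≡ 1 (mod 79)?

6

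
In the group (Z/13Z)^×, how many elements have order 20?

0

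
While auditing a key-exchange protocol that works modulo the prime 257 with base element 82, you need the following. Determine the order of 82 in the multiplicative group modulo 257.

256

ord(82) | φ(257) = 257 − 1 = 256 = 2^8.
Divisors of 256: 1, 2, 4, 8, 16, 32, 64, 128, 256.
Test each divisor d:
82^1 ≡ 82 (mod 257)
82^2 ≡ 42 (mod 257)
82^4 ≡ 222 (mod 257)
82^8 ≡ 197 (mod 257)
82^16 ≡ 2 (mod 257)
82^32 ≡ 4 (mod 257)
82^64 ≡ 16 (mod 257)
82^128 ≡ 256 (mod 257)
82^256 ≡ 1 (mod 257) ✓
Therefore the multiplicative order of 82 modulo 257 is 256.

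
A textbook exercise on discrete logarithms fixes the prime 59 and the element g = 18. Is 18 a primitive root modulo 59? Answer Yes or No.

Yes

φ(59) = 59 − 1 = 58 = 2 · 29.
It suffices to check that the order of 18 is not a proper divisor of 58: compute 18^(58/q) for q ∈ {2, 29}.
18^29 ≡ 58 (mod 59)  [q = 2: ≢ 1 ✓]
18^2 ≡ 29 (mod 59)  [q = 29: ≢ 1 ✓]
Every test exponent gives a nontrivial residue, hence 18 generates the full group.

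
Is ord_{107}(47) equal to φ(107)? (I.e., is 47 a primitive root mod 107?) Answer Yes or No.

No

φ(107) = 107 − 1 = 106 = 2 · 53.
47 is a primitive root mod 107 iff 47^(φ(107)/q) ≢ 1 for every prime q | φ(107), i.e. q ∈ {2, 53}.
47^53 ≡ 1 (mod 107)  [q = 2: ≡ 1 ✗]
47^2 ≡ 69 (mod 107)  [q = 53: ≢ 1 ✓]
Since 47^53 ≡ 1, the order of 47 divides 53 < 106, so 47 is not a primitive root.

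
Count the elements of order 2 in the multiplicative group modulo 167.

φ(167) = 167 − 1 = 166 = 2 · 83.
Since (Z/167Z)^× is cyclic of order 166, the number of elements of order d is φ(d) when d | 166 and 0 otherwise.
2 | 166, and φ(2) = 2 − 1 = 1.

1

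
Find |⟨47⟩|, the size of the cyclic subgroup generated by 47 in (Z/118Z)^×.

58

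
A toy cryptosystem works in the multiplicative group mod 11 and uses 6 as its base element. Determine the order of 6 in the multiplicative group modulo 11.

10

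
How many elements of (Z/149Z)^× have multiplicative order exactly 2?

1

φ(149) = 149 − 1 = 148 = 2^2 · 37.
Since (Z/149Z)^× is cyclic of order 148, the number of elements of order d is φ(d) when d | 148 and 0 otherwise.
2 | 148, and φ(2) = 2 − 1 = 1.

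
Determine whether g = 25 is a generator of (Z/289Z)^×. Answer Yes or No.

No

φ(289) = φ(17^2) = 17·(17−1) = 272 = 2^4 · 17.
It suffices to check that the order of 25 is not a proper divisor of 272: compute 25^(272/q) for q ∈ {2, 17}.
25^136 ≡ 1 (mod 289)  [q = 2: ≡ 1 ✗]
25^16 ≡ 120 (mod 289)  [q = 17: ≢ 1 ✓]
25^136 ≡ 1 shows ord(25) | 136, strictly less than φ(289); not a primitive root.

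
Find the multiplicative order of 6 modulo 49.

14

The order of 6 must divide φ(49) = φ(7^2) = 7·(7−1) = 42 = 2 · 3 · 7.
Divisors of 42: 1, 2, 3, 6, 7, 14, 21, 42.
Check 6^d mod 49 for each divisor in increasing order:
6^1 ≡ 6 (mod 49)
6^2 ≡ 36 (mod 49)
6^3 ≡ 20 (mod 49)
6^6 ≡ 8 (mod 49)
6^7 ≡ 48 (mod 49)
6^14 ≡ 1 (mod 49) ✓
Hence ord(6) = 14.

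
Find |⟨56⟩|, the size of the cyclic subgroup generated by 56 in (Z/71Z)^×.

By Lagrange's theorem, ord_71(56) divides φ(71) = 71 − 1 = 70 = 2 · 5 · 7.
Divisors of 70: 1, 2, 5, 7, 10, 14, 35, 70.
Test each divisor d:
56^1 ≡ 56 (mod 71)
56^2 ≡ 12 (mod 71)
56^5 ≡ 41 (mod 71)
56^7 ≡ 66 (mod 71)
56^10 ≡ 48 (mod 71)
56^14 ≡ 25 (mod 71)
56^35 ≡ 70 (mod 71)
56^70 ≡ 1 (mod 71) ✓
So ord_71(56) = 70.

70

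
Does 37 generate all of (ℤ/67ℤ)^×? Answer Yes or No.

φ(67) = 67 − 1 = 66 = 2 · 3 · 11.
37 is a primitive root mod 67 iff 37^(φ(67)/q) ≢ 1 for every prime q | φ(67), i.e. q ∈ {2, 3, 11}.
37^33 ≡ 1 (mod 67)  [q = 2: ≡ 1 ✗]
37^22 ≡ 37 (mod 67)  [q = 3: ≢ 1 ✓]
37^6 ≡ 1 (mod 67)  [q = 11: ≡ 1 ✗]
Since 37^33 ≡ 1, the order of 37 divides 33 < 66, so 37 is not a primitive root.

No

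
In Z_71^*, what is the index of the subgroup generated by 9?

Since 9 ∈ (Z/71Z)^×, its order divides φ(71) = 71 − 1 = 70 = 2 · 5 · 7.
Divisors of 70: 1, 2, 5, 7, 10, 14, 35, 70.
Evaluate successive powers at the divisors of 70:
9^1 ≡ 9
9^2 ≡ 10
9^5 ≡ 48
9^7 ≡ 54
9^10 ≡ 32
9^14 ≡ 5
9^35 ≡ 1
Thus |⟨9⟩| = ord(9) = 35.
Index = |(Z/71Z)^×| / |⟨9⟩| = 70 / 35 = 2.

2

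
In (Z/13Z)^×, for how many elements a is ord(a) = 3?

φ(13) = 13 − 1 = 12 = 2^2 · 3.
In a cyclic group of order 12, there are φ(d) elements of order d for each divisor d of 12, and zero for non-divisors.
3 | 12, and φ(3) = 3 − 1 = 2.

2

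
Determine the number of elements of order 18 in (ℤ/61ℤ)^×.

0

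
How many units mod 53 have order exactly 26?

φ(53) = 53 − 1 = 52 = 2^2 · 13.
In a cyclic group of order 52, there are φ(d) elements of order d for each divisor d of 52, and zero for non-divisors.
26 = 2 · 13 divides 52, and φ(26) = 12.

12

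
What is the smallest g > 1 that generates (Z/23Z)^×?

5

φ(23) = 23 − 1 = 22 = 2 · 11.
Test candidates g = 2, 3, … against the prime factors q ∈ {2, 11} of φ(23): g is a generator iff g^(22/q) ≢ 1 for every such q.
g = 2: 2^11 ≡ 1 — hits 1, so not a primitive root.
g = 3: 3^11 ≡ 1 — hits 1, so not a primitive root.
g = 4: 4^11 ≡ 1 — hits 1, so not a primitive root.
g = 5: 5^11 ≡ 22; 5^2 ≡ 2 — none is 1, so 5 is a primitive root.
The smallest primitive root modulo 23 is 5.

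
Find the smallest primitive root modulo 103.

5

φ(103) = 103 − 1 = 102 = 2 · 3 · 17.
g is a primitive root iff g^(102/q) ≢ 1 (mod 103) for each prime q ∈ {2, 3, 17}.
g = 2: 2^51 ≡ 1 — hits 1, so not a primitive root.
g = 3: 3^51 ≡ 102; 3^34 ≡ 1 — hits 1, so not a primitive root.
g = 4: 4^51 ≡ 1 — hits 1, so not a primitive root.
g = 5: 5^51 ≡ 102; 5^34 ≡ 56; 5^6 ≡ 72 — none is 1, so 5 is a primitive root.
Hence the least primitive root of 103 is 5.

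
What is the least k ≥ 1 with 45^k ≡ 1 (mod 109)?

ord(45) | φ(109) = 109 − 1 = 108 = 2^2 · 3^3.
Divisors of 108: 1, 2, 3, 4, 6, 9, 12, 18, 27, 36, 54, 108.
Compute 45^d (mod 109) for the divisors d until we hit 1:
45^1 ≡ 45 (mod 109)
45^2 ≡ 63 (mod 109)
45^3 ≡ 1 (mod 109) ✓
So ord_109(45) = 3.

3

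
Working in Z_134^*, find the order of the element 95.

By Lagrange's theorem, ord_134(95) divides φ(134) = φ(2)·φ(67) = 1·66 = 66 = 2 · 3 · 11.
Divisors of 66: 1, 2, 3, 6, 11, 22, 33, 66.
Test each divisor d:
95^1 ≡ 95
95^2 ≡ 47
95^3 ≡ 43
95^6 ≡ 107
95^11 ≡ 105
95^22 ≡ 37
95^33 ≡ 133
95^66 ≡ 1
The smallest such exponent is 66, so the order of 95 is 66.

66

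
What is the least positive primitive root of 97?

φ(97) = 97 − 1 = 96 = 2^5 · 3.
Test candidates g = 2, 3, … against the prime factors q ∈ {2, 3} of φ(97): g is a generator iff g^(96/q) ≢ 1 for every such q.
g = 2: 2^48 ≡ 1 — hits 1, so not a primitive root.
g = 3: 3^48 ≡ 1 — hits 1, so not a primitive root.
g = 4: 4^48 ≡ 1 — hits 1, so not a primitive root.
g = 5: 5^48 ≡ 96; 5^32 ≡ 35 — none is 1, so 5 is a primitive root.
Hence the least primitive root of 97 is 5.

5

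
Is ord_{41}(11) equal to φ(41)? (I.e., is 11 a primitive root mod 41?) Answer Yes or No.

Yes

φ(41) = 41 − 1 = 40 = 2^3 · 5.
An element g generates (Z/41Z)^× iff g^(40/q) ≢ 1 (mod 41) for each prime q ∈ {2, 5}.
11^20 ≡ 40 (mod 41)  [q = 2: ≢ 1 ✓]
11^8 ≡ 16 (mod 41)  [q = 5: ≢ 1 ✓]
None equal 1, so ord_41(11) = 40: 11 is a primitive root.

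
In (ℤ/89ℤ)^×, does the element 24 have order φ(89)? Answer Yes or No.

Yes

φ(89) = 89 − 1 = 88 = 2^3 · 11.
24 is a primitive root mod 89 iff 24^(φ(89)/q) ≢ 1 for every prime q | φ(89), i.e. q ∈ {2, 11}.
24^44 ≡ 88 (mod 89)  [q = 2: ≢ 1 ✓]
24^8 ≡ 78 (mod 89)  [q = 11: ≢ 1 ✓]
All checks pass, so 24 has order 88 and is a primitive root modulo 89.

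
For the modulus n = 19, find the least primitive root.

φ(19) = 19 − 1 = 18 = 2 · 3^2.
Test candidates g = 2, 3, … against the prime factors q ∈ {2, 3} of φ(19): g is a generator iff g^(18/q) ≢ 1 for every such q.
g = 2: 2^9 ≡ 18; 2^6 ≡ 7 — none is 1, so 2 is a primitive root.
So 2 is the smallest generator of (Z/19Z)^×.

2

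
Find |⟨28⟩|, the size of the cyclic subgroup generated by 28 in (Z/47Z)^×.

ord(28) | φ(47) = 47 − 1 = 46 = 2 · 23.
Divisors of 46: 1, 2, 23, 46.
Test each divisor d:
28^1 ≡ 28 (mod 47)
28^2 ≡ 32 (mod 47)
28^23 ≡ 1 (mod 47) ✓
Therefore the multiplicative order of 28 modulo 47 is 23.

23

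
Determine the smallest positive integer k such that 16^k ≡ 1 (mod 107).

53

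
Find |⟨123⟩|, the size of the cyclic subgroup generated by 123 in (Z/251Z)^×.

ord(123) | φ(251) = 251 − 1 = 250 = 2 · 5^3.
Divisors of 250: 1, 2, 5, 10, 25, 50, 125, 250.
Check 123^d mod 251 for each divisor in increasing order:
123^1 ≡ 123 (mod 251)
123^2 ≡ 69 (mod 251)
123^5 ≡ 20 (mod 251)
123^10 ≡ 149 (mod 251)
123^25 ≡ 1 (mod 251) ✓
So ord_251(123) = 25.

25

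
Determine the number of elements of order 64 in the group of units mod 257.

32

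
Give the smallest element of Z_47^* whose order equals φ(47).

φ(47) = 47 − 1 = 46 = 2 · 23.
g is a primitive root iff g^(46/q) ≢ 1 (mod 47) for each prime q ∈ {2, 23}.
g = 2: 2^23 ≡ 1 — hits 1, so not a primitive root.
g = 3: 3^23 ≡ 1 — hits 1, so not a primitive root.
g = 4: 4^23 ≡ 1 — hits 1, so not a primitive root.
g = 5: 5^23 ≡ 46; 5^2 ≡ 25 — none is 1, so 5 is a primitive root.
Hence the least primitive root of 47 is 5.

5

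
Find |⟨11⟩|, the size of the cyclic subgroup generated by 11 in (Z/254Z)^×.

By Lagrange's theorem, ord_254(11) divides φ(254) = φ(2)·φ(127) = 1·126 = 126 = 2 · 3^2 · 7.
Divisors of 126: 1, 2, 3, 6, 7, 9, 14, 18, 21, 42, 63, 126.
Evaluate successive powers at the divisors of 126:
11^1 ≡ 11
11^2 ≡ 121
11^3 ≡ 61
11^6 ≡ 165
11^7 ≡ 37
11^9 ≡ 159
11^14 ≡ 99
11^18 ≡ 135
11^21 ≡ 107
11^42 ≡ 19
11^63 ≡ 1
So ord_254(11) = 63.

63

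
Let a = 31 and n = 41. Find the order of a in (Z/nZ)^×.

The order of 31 must divide φ(41) = 41 − 1 = 40 = 2^3 · 5.
Divisors of 40: 1, 2, 4, 5, 8, 10, 20, 40.
Test each divisor d:
31^1 ≡ 31
31^2 ≡ 18
31^4 ≡ 37
31^5 ≡ 40
31^8 ≡ 16
31^10 ≡ 1
Therefore the multiplicative order of 31 modulo 41 is 10.

10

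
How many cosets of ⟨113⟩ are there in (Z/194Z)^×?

8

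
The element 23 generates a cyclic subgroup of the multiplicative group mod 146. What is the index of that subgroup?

Since 23 ∈ (Z/146Z)^×, its order divides φ(146) = φ(2)·φ(73) = 1·72 = 72 = 2^3 · 3^2.
Divisors of 72: 1, 2, 3, 4, 6, 8, 9, 12, 18, 24, 36, 72.
Evaluate successive powers at the divisors of 72:
23^1 ≡ 23 (mod 146)
23^2 ≡ 91 (mod 146)
23^3 ≡ 49 (mod 146)
23^4 ≡ 105 (mod 146)
23^6 ≡ 65 (mod 146)
23^8 ≡ 75 (mod 146)
23^9 ≡ 119 (mod 146)
23^12 ≡ 137 (mod 146)
23^18 ≡ 145 (mod 146)
23^24 ≡ 81 (mod 146)
23^36 ≡ 1 (mod 146) ✓
Thus |⟨23⟩| = ord(23) = 36.
[(Z/146Z)^× : ⟨23⟩] = 72/36 = 2.

2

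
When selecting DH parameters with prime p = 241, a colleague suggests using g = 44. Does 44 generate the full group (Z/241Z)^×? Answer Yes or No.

φ(241) = 241 − 1 = 240 = 2^4 · 3 · 5.
It suffices to check that the order of 44 is not a proper divisor of 240: compute 44^(240/q) for q ∈ {2, 3, 5}.
44^120 ≡ 240 (mod 241)  [q = 2: ≢ 1 ✓]
44^80 ≡ 1 (mod 241)  [q = 3: ≡ 1 ✗]
44^48 ≡ 1 (mod 241)  [q = 5: ≡ 1 ✗]
The check at q = 3 fails, so 44 generates a proper subgroup.

No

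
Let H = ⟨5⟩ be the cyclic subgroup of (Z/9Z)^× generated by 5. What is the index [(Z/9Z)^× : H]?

The order of 5 must divide φ(9) = φ(3^2) = 3·(3−1) = 6 = 2 · 3.
Divisors of 6: 1, 2, 3, 6.
Compute 5^d (mod 9) for the divisors d until we hit 1:
5^1 ≡ 5 (mod 9)
5^2 ≡ 7 (mod 9)
5^3 ≡ 8 (mod 9)
5^6 ≡ 1 (mod 9) ✓
The order of 5 is 6, so the subgroup it generates has 6 elements.
Index = |(Z/9Z)^×| / |⟨5⟩| = 6 / 6 = 1.

1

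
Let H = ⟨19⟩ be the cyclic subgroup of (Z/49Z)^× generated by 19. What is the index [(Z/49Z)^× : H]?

7

The order of 19 must divide φ(49) = φ(7^2) = 7·(7−1) = 42 = 2 · 3 · 7.
Divisors of 42: 1, 2, 3, 6, 7, 14, 21, 42.
Evaluate successive powers at the divisors of 42:
19^1 ≡ 19 (mod 49)
19^2 ≡ 18 (mod 49)
19^3 ≡ 48 (mod 49)
19^6 ≡ 1 (mod 49) ✓
So ord_49(19) = 6, hence |⟨19⟩| = 6.
The index is φ(49) / ord(19) = 42 / 6 = 7.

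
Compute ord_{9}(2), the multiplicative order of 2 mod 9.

ord(2) | φ(9) = φ(3^2) = 3·(3−1) = 6 = 2 · 3.
Divisors of 6: 1, 2, 3, 6.
Evaluate successive powers at the divisors of 6:
2^1 ≡ 2 (mod 9)
2^2 ≡ 4 (mod 9)
2^3 ≡ 8 (mod 9)
2^6 ≡ 1 (mod 9) ✓
The smallest such exponent is 6, so the order of 2 is 6.

6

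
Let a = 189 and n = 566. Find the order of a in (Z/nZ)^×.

282

By Lagrange's theorem, ord_566(189) divides φ(566) = φ(2)·φ(283) = 1·282 = 282 = 2 · 3 · 47.
Divisors of 282: 1, 2, 3, 6, 47, 94, 141, 282.
Compute 189^d (mod 566) for the divisors d until we hit 1:
189^1 ≡ 189 (mod 566)
189^2 ≡ 63 (mod 566)
189^3 ≡ 21 (mod 566)
189^6 ≡ 441 (mod 566)
189^47 ≡ 45 (mod 566)
189^94 ≡ 327 (mod 566)
189^141 ≡ 565 (mod 566)
189^282 ≡ 1 (mod 566) ✓
Therefore the multiplicative order of 189 modulo 566 is 282.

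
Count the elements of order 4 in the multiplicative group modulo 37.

2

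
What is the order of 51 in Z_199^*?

99

ord(51) | φ(199) = 199 − 1 = 198 = 2 · 3^2 · 11.
Divisors of 198: 1, 2, 3, 6, 9, 11, 18, 22, 33, 66, 99, 198.
Check 51^d mod 199 for each divisor in increasing order:
51^1 ≡ 51 (mod 199)
51^2 ≡ 14 (mod 199)
51^3 ≡ 117 (mod 199)
51^6 ≡ 157 (mod 199)
51^9 ≡ 61 (mod 199)
51^11 ≡ 58 (mod 199)
51^18 ≡ 139 (mod 199)
51^22 ≡ 180 (mod 199)
51^33 ≡ 92 (mod 199)
51^66 ≡ 106 (mod 199)
51^99 ≡ 1 (mod 199) ✓
Therefore the multiplicative order of 51 modulo 199 is 99.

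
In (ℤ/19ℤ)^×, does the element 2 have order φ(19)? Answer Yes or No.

Yes

φ(19) = 19 − 1 = 18 = 2 · 3^2.
An element g generates (Z/19Z)^× iff g^(18/q) ≢ 1 (mod 19) for each prime q ∈ {2, 3}.
2^9 ≡ 18 (mod 19)  [q = 2: ≢ 1 ✓]
2^6 ≡ 7 (mod 19)  [q = 3: ≢ 1 ✓]
None equal 1, so ord_19(2) = 18: 2 is a primitive root.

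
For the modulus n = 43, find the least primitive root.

φ(43) = 43 − 1 = 42 = 2 · 3 · 7.
Test candidates g = 2, 3, … against the prime factors q ∈ {2, 3, 7} of φ(43): g is a generator iff g^(42/q) ≢ 1 for every such q.
g = 2: 2^21 ≡ 42; 2^14 ≡ 1 — hits 1, so not a primitive root.
g = 3: 3^21 ≡ 42; 3^14 ≡ 36; 3^6 ≡ 41 — none is 1, so 3 is a primitive root.
The smallest primitive root modulo 43 is 3.

3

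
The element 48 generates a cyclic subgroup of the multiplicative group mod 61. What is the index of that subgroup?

ord(48) | φ(61) = 61 − 1 = 60 = 2^2 · 3 · 5.
Divisors of 60: 1, 2, 3, 4, 5, 6, 10, 12, 15, 20, 30, 60.
Compute 48^d (mod 61) for the divisors d until we hit 1:
48^1 ≡ 48 (mod 61)
48^2 ≡ 47 (mod 61)
48^3 ≡ 60 (mod 61)
48^4 ≡ 13 (mod 61)
48^5 ≡ 14 (mod 61)
48^6 ≡ 1 (mod 61) ✓
Thus |⟨48⟩| = ord(48) = 6.
Index = |(Z/61Z)^×| / |⟨48⟩| = 60 / 6 = 10.

10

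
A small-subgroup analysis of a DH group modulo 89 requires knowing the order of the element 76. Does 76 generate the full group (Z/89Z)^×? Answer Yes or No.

Yes

φ(89) = 89 − 1 = 88 = 2^3 · 11.
An element g generates (Z/89Z)^× iff g^(88/q) ≢ 1 (mod 89) for each prime q ∈ {2, 11}.
76^44 ≡ 88 (mod 89)  [q = 2: ≢ 1 ✓]
76^8 ≡ 64 (mod 89)  [q = 11: ≢ 1 ✓]
None equal 1, so ord_89(76) = 88: 76 is a primitive root.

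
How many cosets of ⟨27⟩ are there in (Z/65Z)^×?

By Lagrange's theorem, ord_65(27) divides φ(65) = φ(5·13) = (5−1)·(13−1) = 4·12 = 48 = 2^4 · 3.
Divisors of 48: 1, 2, 3, 4, 6, 8, 12, 16, 24, 48.
Evaluate successive powers at the divisors of 48:
27^1 ≡ 27 (mod 65)
27^2 ≡ 14 (mod 65)
27^3 ≡ 53 (mod 65)
27^4 ≡ 1 (mod 65) ✓
So ord_65(27) = 4, hence |⟨27⟩| = 4.
Index = |(Z/65Z)^×| / |⟨27⟩| = 48 / 4 = 12.

12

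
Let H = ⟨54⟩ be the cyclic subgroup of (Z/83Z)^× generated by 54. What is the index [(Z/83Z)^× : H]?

1

Since 54 ∈ (Z/83Z)^×, its order divides φ(83) = 83 − 1 = 82 = 2 · 41.
Divisors of 82: 1, 2, 41, 82.
Test each divisor d:
54^1 ≡ 54 (mod 83)
54^2 ≡ 11 (mod 83)
54^41 ≡ 82 (mod 83)
54^82 ≡ 1 (mod 83) ✓
The order of 54 is 82, so the subgroup it generates has 82 elements.
Index = |(Z/83Z)^×| / |⟨54⟩| = 82 / 82 = 1.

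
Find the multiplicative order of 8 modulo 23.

Since 8 ∈ (Z/23Z)^×, its order divides φ(23) = 23 − 1 = 22 = 2 · 11.
Divisors of 22: 1, 2, 11, 22.
Compute 8^d (mod 23) for the divisors d until we hit 1:
8^1 ≡ 8 (mod 23)
8^2 ≡ 18 (mod 23)
8^11 ≡ 1 (mod 23) ✓
So ord_23(8) = 11.

11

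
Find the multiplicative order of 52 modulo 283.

141

ord(52) | φ(283) = 283 − 1 = 282 = 2 · 3 · 47.
Divisors of 282: 1, 2, 3, 6, 47, 94, 141, 282.
Check 52^d mod 283 for each divisor in increasing order:
52^1 ≡ 52
52^2 ≡ 157
52^3 ≡ 240
52^6 ≡ 151
52^47 ≡ 238
52^94 ≡ 44
52^141 ≡ 1
So ord_283(52) = 141.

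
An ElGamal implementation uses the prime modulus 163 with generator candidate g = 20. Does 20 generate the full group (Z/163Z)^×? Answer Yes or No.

Yes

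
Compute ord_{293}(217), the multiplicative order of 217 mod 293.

292

By Lagrange's theorem, ord_293(217) divides φ(293) = 293 − 1 = 292 = 2^2 · 73.
Divisors of 292: 1, 2, 4, 73, 146, 292.
Compute 217^d (mod 293) for the divisors d until we hit 1:
217^1 ≡ 217
217^2 ≡ 209
217^4 ≡ 24
217^73 ≡ 155
217^146 ≡ 292
217^292 ≡ 1
So ord_293(217) = 292.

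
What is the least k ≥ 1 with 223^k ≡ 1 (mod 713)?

By Lagrange's theorem, ord_713(223) divides φ(713) = φ(23·31) = (23−1)·(31−1) = 22·30 = 660 = 2^2 · 3 · 5 · 11.
Divisors of 660: 1, 2, 3, 4, 5, 6, 10, 11, 12, 15, 20, 22, 30, 33, 44, 55, 60, 66, 110, 132, 165, 220, 330, 660.
Test each divisor d:
223^1 ≡ 223 (mod 713)
223^2 ≡ 532 (mod 713)
223^3 ≡ 278 (mod 713)
223^4 ≡ 676 (mod 713)
223^5 ≡ 305 (mod 713)
223^6 ≡ 280 (mod 713)
223^10 ≡ 335 (mod 713)
223^11 ≡ 553 (mod 713)
223^12 ≡ 683 (mod 713)
223^15 ≡ 216 (mod 713)
223^20 ≡ 284 (mod 713)
223^22 ≡ 645 (mod 713)
223^30 ≡ 311 (mod 713)
223^33 ≡ 185 (mod 713)
223^44 ≡ 346 (mod 713)
223^55 ≡ 254 (mod 713)
223^60 ≡ 466 (mod 713)
223^66 ≡ 1 (mod 713) ✓
Hence ord(223) = 66.

66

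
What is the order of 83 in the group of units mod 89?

88

The order of 83 must divide φ(89) = 89 − 1 = 88 = 2^3 · 11.
Divisors of 88: 1, 2, 4, 8, 11, 22, 44, 88.
Evaluate successive powers at the divisors of 88:
83^1 ≡ 83 (mod 89)
83^2 ≡ 36 (mod 89)
83^4 ≡ 50 (mod 89)
83^8 ≡ 8 (mod 89)
83^11 ≡ 52 (mod 89)
83^22 ≡ 34 (mod 89)
83^44 ≡ 88 (mod 89)
83^88 ≡ 1 (mod 89) ✓
The smallest such exponent is 88, so the order of 83 is 88.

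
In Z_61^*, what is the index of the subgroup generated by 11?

15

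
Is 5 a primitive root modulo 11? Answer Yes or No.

No

φ(11) = 11 − 1 = 10 = 2 · 5.
5 is a primitive root mod 11 iff 5^(φ(11)/q) ≢ 1 for every prime q | φ(11), i.e. q ∈ {2, 5}.
5^5 ≡ 1 (mod 11)  [q = 2: ≡ 1 ✗]
5^2 ≡ 3 (mod 11)  [q = 5: ≢ 1 ✓]
Since 5^5 ≡ 1, the order of 5 divides 5 < 10, so 5 is not a primitive root.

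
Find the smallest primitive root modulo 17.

3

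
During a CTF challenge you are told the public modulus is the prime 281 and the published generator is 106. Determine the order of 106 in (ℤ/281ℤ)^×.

140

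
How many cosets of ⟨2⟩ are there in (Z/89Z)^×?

8

By Lagrange's theorem, ord_89(2) divides φ(89) = 89 − 1 = 88 = 2^3 · 11.
Divisors of 88: 1, 2, 4, 8, 11, 22, 44, 88.
Evaluate successive powers at the divisors of 88:
2^1 ≡ 2 (mod 89)
2^2 ≡ 4 (mod 89)
2^4 ≡ 16 (mod 89)
2^8 ≡ 78 (mod 89)
2^11 ≡ 1 (mod 89) ✓
The order of 2 is 11, so the subgroup it generates has 11 elements.
Index = |(Z/89Z)^×| / |⟨2⟩| = 88 / 11 = 8.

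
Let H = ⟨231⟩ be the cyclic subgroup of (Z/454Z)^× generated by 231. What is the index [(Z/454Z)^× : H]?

The order of 231 must divide φ(454) = φ(2)·φ(227) = 1·226 = 226 = 2 · 113.
Divisors of 226: 1, 2, 113, 226.
Check 231^d mod 454 for each divisor in increasing order:
231^1 ≡ 231 (mod 454)
231^2 ≡ 243 (mod 454)
231^113 ≡ 1 (mod 454) ✓
Thus |⟨231⟩| = ord(231) = 113.
Index = |(Z/454Z)^×| / |⟨231⟩| = 226 / 113 = 2.

2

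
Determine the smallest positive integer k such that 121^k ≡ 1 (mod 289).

136

Since 121 ∈ (Z/289Z)^×, its order divides φ(289) = φ(17^2) = 17·(17−1) = 272 = 2^4 · 17.
Divisors of 272: 1, 2, 4, 8, 16, 17, 34, 68, 136, 272.
Test each divisor d:
121^1 ≡ 121 (mod 289)
121^2 ≡ 191 (mod 289)
121^4 ≡ 67 (mod 289)
121^8 ≡ 154 (mod 289)
121^16 ≡ 18 (mod 289)
121^17 ≡ 155 (mod 289)
121^34 ≡ 38 (mod 289)
121^68 ≡ 288 (mod 289)
121^136 ≡ 1 (mod 289) ✓
The smallest such exponent is 136, so the order of 121 is 136.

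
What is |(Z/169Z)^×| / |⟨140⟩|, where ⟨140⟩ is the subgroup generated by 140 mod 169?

2

Since 140 ∈ (Z/169Z)^×, its order divides φ(169) = φ(13^2) = 13·(13−1) = 156 = 2^2 · 3 · 13.
Divisors of 156: 1, 2, 3, 4, 6, 12, 13, 26, 39, 52, 78, 156.
Test each divisor d:
140^1 ≡ 140 (mod 169)
140^2 ≡ 165 (mod 169)
140^3 ≡ 116 (mod 169)
140^4 ≡ 16 (mod 169)
140^6 ≡ 105 (mod 169)
140^12 ≡ 40 (mod 169)
140^13 ≡ 23 (mod 169)
140^26 ≡ 22 (mod 169)
140^39 ≡ 168 (mod 169)
140^52 ≡ 146 (mod 169)
140^78 ≡ 1 (mod 169) ✓
Thus |⟨140⟩| = ord(140) = 78.
The index is φ(169) / ord(140) = 156 / 78 = 2.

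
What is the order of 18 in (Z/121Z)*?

110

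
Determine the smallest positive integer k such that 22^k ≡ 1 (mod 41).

The order of 22 must divide φ(41) = 41 − 1 = 40 = 2^3 · 5.
Divisors of 40: 1, 2, 4, 5, 8, 10, 20, 40.
Compute 22^d (mod 41) for the divisors d until we hit 1:
22^1 ≡ 22 (mod 41)
22^2 ≡ 33 (mod 41)
22^4 ≡ 23 (mod 41)
22^5 ≡ 14 (mod 41)
22^8 ≡ 37 (mod 41)
22^10 ≡ 32 (mod 41)
22^20 ≡ 40 (mod 41)
22^40 ≡ 1 (mod 41) ✓
The smallest such exponent is 40, so the order of 22 is 40.

40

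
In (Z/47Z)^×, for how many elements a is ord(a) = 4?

φ(47) = 47 − 1 = 46 = 2 · 23.
Since (Z/47Z)^× is cyclic of order 46, the number of elements of order d is φ(d) when d | 46 and 0 otherwise.
Since 4 ∤ 46, the count is 0.

0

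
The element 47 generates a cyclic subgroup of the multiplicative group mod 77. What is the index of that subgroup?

By Lagrange's theorem, ord_77(47) divides φ(77) = φ(7·11) = (7−1)·(11−1) = 6·10 = 60 = 2^2 · 3 · 5.
Divisors of 60: 1, 2, 3, 4, 5, 6, 10, 12, 15, 20, 30, 60.
Compute 47^d (mod 77) for the divisors d until we hit 1:
47^1 ≡ 47 (mod 77)
47^2 ≡ 53 (mod 77)
47^3 ≡ 27 (mod 77)
47^4 ≡ 37 (mod 77)
47^5 ≡ 45 (mod 77)
47^6 ≡ 36 (mod 77)
47^10 ≡ 23 (mod 77)
47^12 ≡ 64 (mod 77)
47^15 ≡ 34 (mod 77)
47^20 ≡ 67 (mod 77)
47^30 ≡ 1 (mod 77) ✓
Thus |⟨47⟩| = ord(47) = 30.
[(Z/77Z)^× : ⟨47⟩] = 60/30 = 2.

2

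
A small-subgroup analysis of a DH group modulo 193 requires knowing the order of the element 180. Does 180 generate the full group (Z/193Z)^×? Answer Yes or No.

φ(193) = 193 − 1 = 192 = 2^6 · 3.
It suffices to check that the order of 180 is not a proper divisor of 192: compute 180^(192/q) for q ∈ {2, 3}.
180^96 ≡ 192 (mod 193)  [q = 2: ≢ 1 ✓]
180^64 ≡ 1 (mod 193)  [q = 3: ≡ 1 ✗]
180^64 ≡ 1 shows ord(180) | 64, strictly less than φ(193); not a primitive root.

No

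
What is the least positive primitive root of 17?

3

φ(17) = 17 − 1 = 16 = 2^4.
g is a primitive root iff g^(16/q) ≢ 1 (mod 17) for each prime q ∈ {2}.
g = 2: 2^8 ≡ 1 — hits 1, so not a primitive root.
g = 3: 3^8 ≡ 16 — none is 1, so 3 is a primitive root.
So 3 is the smallest generator of (Z/17Z)^×.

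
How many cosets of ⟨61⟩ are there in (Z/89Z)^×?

ord(61) | φ(89) = 89 − 1 = 88 = 2^3 · 11.
Divisors of 88: 1, 2, 4, 8, 11, 22, 44, 88.
Check 61^d mod 89 for each divisor in increasing order:
61^1 ≡ 61 (mod 89)
61^2 ≡ 72 (mod 89)
61^4 ≡ 22 (mod 89)
61^8 ≡ 39 (mod 89)
61^11 ≡ 52 (mod 89)
61^22 ≡ 34 (mod 89)
61^44 ≡ 88 (mod 89)
61^88 ≡ 1 (mod 89) ✓
The order of 61 is 88, so the subgroup it generates has 88 elements.
The index is φ(89) / ord(61) = 88 / 88 = 1.

1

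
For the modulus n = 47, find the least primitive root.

φ(47) = 47 − 1 = 46 = 2 · 23.
g is a primitive root iff g^(46/q) ≢ 1 (mod 47) for each prime q ∈ {2, 23}.
g = 2: 2^23 ≡ 1 — hits 1, so not a primitive root.
g = 3: 3^23 ≡ 1 — hits 1, so not a primitive root.
g = 4: 4^23 ≡ 1 — hits 1, so not a primitive root.
g = 5: 5^23 ≡ 46; 5^2 ≡ 25 — none is 1, so 5 is a primitive root.
So 5 is the smallest generator of (Z/47Z)^×.

5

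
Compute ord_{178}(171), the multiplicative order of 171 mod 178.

88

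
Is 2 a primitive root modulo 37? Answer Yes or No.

Yes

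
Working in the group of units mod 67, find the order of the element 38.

The order of 38 must divide φ(67) = 67 − 1 = 66 = 2 · 3 · 11.
Divisors of 66: 1, 2, 3, 6, 11, 22, 33, 66.
Evaluate successive powers at the divisors of 66:
38^1 ≡ 38 (mod 67)
38^2 ≡ 37 (mod 67)
38^3 ≡ 66 (mod 67)
38^6 ≡ 1 (mod 67) ✓
So ord_67(38) = 6.

6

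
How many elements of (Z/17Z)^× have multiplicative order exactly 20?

φ(17) = 17 − 1 = 16 = 2^4.
(Z/17Z)^× is cyclic (|G| = 16); a cyclic group of order m has exactly φ(d) elements of each order d | m, and none otherwise.
20 does not divide 16, so no element of (Z/17Z)^× has order 20.

0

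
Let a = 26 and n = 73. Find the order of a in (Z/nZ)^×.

Since 26 ∈ (Z/73Z)^×, its order divides φ(73) = 73 − 1 = 72 = 2^3 · 3^2.
Divisors of 72: 1, 2, 3, 4, 6, 8, 9, 12, 18, 24, 36, 72.
Check 26^d mod 73 for each divisor in increasing order:
26^1 ≡ 26 (mod 73)
26^2 ≡ 19 (mod 73)
26^3 ≡ 56 (mod 73)
26^4 ≡ 69 (mod 73)
26^6 ≡ 70 (mod 73)
26^8 ≡ 16 (mod 73)
26^9 ≡ 51 (mod 73)
26^12 ≡ 9 (mod 73)
26^18 ≡ 46 (mod 73)
26^24 ≡ 8 (mod 73)
26^36 ≡ 72 (mod 73)
26^72 ≡ 1 (mod 73) ✓
The smallest such exponent is 72, so the order of 26 is 72.

72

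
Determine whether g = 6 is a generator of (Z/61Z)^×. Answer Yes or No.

φ(61) = 61 − 1 = 60 = 2^2 · 3 · 5.
Test 6^(60/q) mod 61 for each prime factor q of 60:
6^30 ≡ 60 (mod 61)  [q = 2: ≢ 1 ✓]
6^20 ≡ 47 (mod 61)  [q = 3: ≢ 1 ✓]
6^12 ≡ 20 (mod 61)  [q = 5: ≢ 1 ✓]
Every test exponent gives a nontrivial residue, hence 6 generates the full group.

Yes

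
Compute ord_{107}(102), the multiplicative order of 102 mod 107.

By Lagrange's theorem, ord_107(102) divides φ(107) = 107 − 1 = 106 = 2 · 53.
Divisors of 106: 1, 2, 53, 106.
Test each divisor d:
102^1 ≡ 102 (mod 107)
102^2 ≡ 25 (mod 107)
102^53 ≡ 1 (mod 107) ✓
Therefore the multiplicative order of 102 modulo 107 is 53.

53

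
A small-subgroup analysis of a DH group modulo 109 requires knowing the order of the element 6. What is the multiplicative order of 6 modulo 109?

By Lagrange's theorem, ord_109(6) divides φ(109) = 109 − 1 = 108 = 2^2 · 3^3.
Divisors of 108: 1, 2, 3, 4, 6, 9, 12, 18, 27, 36, 54, 108.
Evaluate successive powers at the divisors of 108:
6^1 ≡ 6 (mod 109)
6^2 ≡ 36 (mod 109)
6^3 ≡ 107 (mod 109)
6^4 ≡ 97 (mod 109)
6^6 ≡ 4 (mod 109)
6^9 ≡ 101 (mod 109)
6^12 ≡ 16 (mod 109)
6^18 ≡ 64 (mod 109)
6^27 ≡ 33 (mod 109)
6^36 ≡ 63 (mod 109)
6^54 ≡ 108 (mod 109)
6^108 ≡ 1 (mod 109) ✓
The smallest such exponent is 108, so the order of 6 is 108.

108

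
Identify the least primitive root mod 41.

6

φ(41) = 41 − 1 = 40 = 2^3 · 5.
Test candidates g = 2, 3, … against the prime factors q ∈ {2, 5} of φ(41): g is a generator iff g^(40/q) ≢ 1 for every such q.
g = 2: 2^20 ≡ 1 — hits 1, so not a primitive root.
g = 3: 3^20 ≡ 40; 3^8 ≡ 1 — hits 1, so not a primitive root.
g = 4: 4^20 ≡ 1 — hits 1, so not a primitive root.
g = 5: 5^20 ≡ 1 — hits 1, so not a primitive root.
g = 6: 6^20 ≡ 40; 6^8 ≡ 10 — none is 1, so 6 is a primitive root.
The smallest primitive root modulo 41 is 6.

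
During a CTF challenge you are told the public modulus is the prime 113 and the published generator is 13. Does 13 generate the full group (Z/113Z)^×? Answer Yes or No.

φ(113) = 113 − 1 = 112 = 2^4 · 7.
13 is a primitive root mod 113 iff 13^(φ(113)/q) ≢ 1 for every prime q | φ(113), i.e. q ∈ {2, 7}.
13^56 ≡ 1 (mod 113)  [q = 2: ≡ 1 ✗]
13^16 ≡ 49 (mod 113)  [q = 7: ≢ 1 ✓]
Since 13^56 ≡ 1, the order of 13 divides 56 < 112, so 13 is not a primitive root.

No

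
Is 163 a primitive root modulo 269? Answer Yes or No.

Yes

φ(269) = 269 − 1 = 268 = 2^2 · 67.
An element g generates (Z/269Z)^× iff g^(268/q) ≢ 1 (mod 269) for each prime q ∈ {2, 67}.
163^134 ≡ 268 (mod 269)  [q = 2: ≢ 1 ✓]
163^4 ≡ 78 (mod 269)  [q = 67: ≢ 1 ✓]
None equal 1, so ord_269(163) = 268: 163 is a primitive root.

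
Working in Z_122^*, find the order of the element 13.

3

By Lagrange's theorem, ord_122(13) divides φ(122) = φ(2)·φ(61) = 1·60 = 60 = 2^2 · 3 · 5.
Divisors of 60: 1, 2, 3, 4, 5, 6, 10, 12, 15, 20, 30, 60.
Compute 13^d (mod 122) for the divisors d until we hit 1:
13^1 ≡ 13 (mod 122)
13^2 ≡ 47 (mod 122)
13^3 ≡ 1 (mod 122) ✓
Hence ord(13) = 3.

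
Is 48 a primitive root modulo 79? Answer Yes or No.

Yes

φ(79) = 79 − 1 = 78 = 2 · 3 · 13.
An element g generates (Z/79Z)^× iff g^(78/q) ≢ 1 (mod 79) for each prime q ∈ {2, 3, 13}.
48^39 ≡ 78 (mod 79)  [q = 2: ≢ 1 ✓]
48^26 ≡ 55 (mod 79)  [q = 3: ≢ 1 ✓]
48^6 ≡ 64 (mod 79)  [q = 13: ≢ 1 ✓]
All checks pass, so 48 has order 78 and is a primitive root modulo 79.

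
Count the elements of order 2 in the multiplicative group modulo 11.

1

φ(11) = 11 − 1 = 10 = 2 · 5.
In a cyclic group of order 10, there are φ(d) elements of order d for each divisor d of 10, and zero for non-divisors.
2 | 10, and φ(2) = 2 − 1 = 1.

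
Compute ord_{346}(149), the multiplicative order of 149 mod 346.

43

The order of 149 must divide φ(346) = φ(2)·φ(173) = 1·172 = 172 = 2^2 · 43.
Divisors of 172: 1, 2, 4, 43, 86, 172.
Test each divisor d:
149^1 ≡ 149 (mod 346)
149^2 ≡ 57 (mod 346)
149^4 ≡ 135 (mod 346)
149^43 ≡ 1 (mod 346) ✓
The smallest such exponent is 43, so the order of 149 is 43.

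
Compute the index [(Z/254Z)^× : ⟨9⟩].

2

By Lagrange's theorem, ord_254(9) divides φ(254) = φ(2)·φ(127) = 1·126 = 126 = 2 · 3^2 · 7.
Divisors of 126: 1, 2, 3, 6, 7, 9, 14, 18, 21, 42, 63, 126.
Check 9^d mod 254 for each divisor in increasing order:
9^1 ≡ 9
9^2 ≡ 81
9^3 ≡ 221
9^6 ≡ 73
9^7 ≡ 149
9^9 ≡ 131
9^14 ≡ 103
9^18 ≡ 143
9^21 ≡ 107
9^42 ≡ 19
9^63 ≡ 1
Thus |⟨9⟩| = ord(9) = 63.
Index = |(Z/254Z)^×| / |⟨9⟩| = 126 / 63 = 2.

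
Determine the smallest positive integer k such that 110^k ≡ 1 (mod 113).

ord(110) | φ(113) = 113 − 1 = 112 = 2^4 · 7.
Divisors of 112: 1, 2, 4, 7, 8, 14, 16, 28, 56, 112.
Compute 110^d (mod 113) for the divisors d until we hit 1:
110^1 ≡ 110 (mod 113)
110^2 ≡ 9 (mod 113)
110^4 ≡ 81 (mod 113)
110^7 ≡ 73 (mod 113)
110^8 ≡ 7 (mod 113)
110^14 ≡ 18 (mod 113)
110^16 ≡ 49 (mod 113)
110^28 ≡ 98 (mod 113)
110^56 ≡ 112 (mod 113)
110^112 ≡ 1 (mod 113) ✓
So ord_113(110) = 112.

112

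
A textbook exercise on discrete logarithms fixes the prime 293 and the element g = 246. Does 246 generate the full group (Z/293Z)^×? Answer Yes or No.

Yes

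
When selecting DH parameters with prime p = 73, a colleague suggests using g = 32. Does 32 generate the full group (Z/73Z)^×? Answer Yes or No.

φ(73) = 73 − 1 = 72 = 2^3 · 3^2.
Test 32^(72/q) mod 73 for each prime factor q of 72:
32^36 ≡ 1 (mod 73)  [q = 2: ≡ 1 ✗]
32^24 ≡ 8 (mod 73)  [q = 3: ≢ 1 ✓]
32^36 ≡ 1 shows ord(32) | 36, strictly less than φ(73); not a primitive root.

No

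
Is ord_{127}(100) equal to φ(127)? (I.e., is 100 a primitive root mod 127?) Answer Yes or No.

φ(127) = 127 − 1 = 126 = 2 · 3^2 · 7.
It suffices to check that the order of 100 is not a proper divisor of 126: compute 100^(126/q) for q ∈ {2, 3, 7}.
100^63 ≡ 1 (mod 127)  [q = 2: ≡ 1 ✗]
100^42 ≡ 1 (mod 127)  [q = 3: ≡ 1 ✗]
100^18 ≡ 64 (mod 127)  [q = 7: ≢ 1 ✓]
Since 100^63 ≡ 1, the order of 100 divides 63 < 126, so 100 is not a primitive root.

No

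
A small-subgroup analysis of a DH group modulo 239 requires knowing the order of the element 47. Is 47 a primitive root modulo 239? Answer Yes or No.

Yes

φ(239) = 239 − 1 = 238 = 2 · 7 · 17.
Test 47^(238/q) mod 239 for each prime factor q of 238:
47^119 ≡ 238 (mod 239)  [q = 2: ≢ 1 ✓]
47^34 ≡ 24 (mod 239)  [q = 7: ≢ 1 ✓]
47^14 ≡ 71 (mod 239)  [q = 17: ≢ 1 ✓]
None equal 1, so ord_239(47) = 238: 47 is a primitive root.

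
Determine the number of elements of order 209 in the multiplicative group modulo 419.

180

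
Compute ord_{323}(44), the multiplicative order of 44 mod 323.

The order of 44 must divide φ(323) = φ(17·19) = (17−1)·(19−1) = 16·18 = 288 = 2^5 · 3^2.
Divisors of 288: 1, 2, 3, 4, 6, 8, 9, 12, 16, 18, 24, 32, 36, 48, 72, 96, 144, 288.
Evaluate successive powers at the divisors of 288:
44^1 ≡ 44 (mod 323)
44^2 ≡ 321 (mod 323)
44^3 ≡ 235 (mod 323)
44^4 ≡ 4 (mod 323)
44^6 ≡ 315 (mod 323)
44^8 ≡ 16 (mod 323)
44^9 ≡ 58 (mod 323)
44^12 ≡ 64 (mod 323)
44^16 ≡ 256 (mod 323)
44^18 ≡ 134 (mod 323)
44^24 ≡ 220 (mod 323)
44^32 ≡ 290 (mod 323)
44^36 ≡ 191 (mod 323)
44^48 ≡ 273 (mod 323)
44^72 ≡ 305 (mod 323)
44^96 ≡ 239 (mod 323)
44^144 ≡ 1 (mod 323) ✓
So ord_323(44) = 144.

144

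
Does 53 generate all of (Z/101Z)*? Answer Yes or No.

φ(101) = 101 − 1 = 100 = 2^2 · 5^2.
53 is a primitive root mod 101 iff 53^(φ(101)/q) ≢ 1 for every prime q | φ(101), i.e. q ∈ {2, 5}.
53^50 ≡ 100 (mod 101)  [q = 2: ≢ 1 ✓]
53^20 ≡ 87 (mod 101)  [q = 5: ≢ 1 ✓]
All checks pass, so 53 has order 100 and is a primitive root modulo 101.

Yes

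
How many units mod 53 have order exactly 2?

φ(53) = 53 − 1 = 52 = 2^2 · 13.
(Z/53Z)^× is cyclic (|G| = 52); a cyclic group of order m has exactly φ(d) elements of each order d | m, and none otherwise.
2 | 52, and φ(2) = 2 − 1 = 1.

1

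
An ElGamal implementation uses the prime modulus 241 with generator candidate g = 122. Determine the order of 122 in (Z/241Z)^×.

By Lagrange's theorem, ord_241(122) divides φ(241) = 241 − 1 = 240 = 2^4 · 3 · 5.
Divisors of 240: 1, 2, 3, 4, 5, 6, 8, 10, 12, 15, 16, 20, 24, 30, 40, 48, 60, 80, 120, 240.
Compute 122^d (mod 241) for the divisors d until we hit 1:
122^1 ≡ 122 (mod 241)
122^2 ≡ 183 (mod 241)
122^3 ≡ 154 (mod 241)
122^4 ≡ 231 (mod 241)
122^5 ≡ 226 (mod 241)
122^6 ≡ 98 (mod 241)
122^8 ≡ 100 (mod 241)
122^10 ≡ 225 (mod 241)
122^12 ≡ 205 (mod 241)
122^15 ≡ 240 (mod 241)
122^16 ≡ 119 (mod 241)
122^20 ≡ 15 (mod 241)
122^24 ≡ 91 (mod 241)
122^30 ≡ 1 (mod 241) ✓
So ord_241(122) = 30.

30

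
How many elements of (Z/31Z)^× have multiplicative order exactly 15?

8

φ(31) = 31 − 1 = 30 = 2 · 3 · 5.
Since (Z/31Z)^× is cyclic of order 30, the number of elements of order d is φ(d) when d | 30 and 0 otherwise.
15 = 3 · 5 divides 30, and φ(15) = 8.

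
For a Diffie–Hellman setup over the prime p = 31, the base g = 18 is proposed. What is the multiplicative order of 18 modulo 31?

15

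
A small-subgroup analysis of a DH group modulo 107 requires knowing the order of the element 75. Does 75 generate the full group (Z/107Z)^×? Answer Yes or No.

φ(107) = 107 − 1 = 106 = 2 · 53.
75 is a primitive root mod 107 iff 75^(φ(107)/q) ≢ 1 for every prime q | φ(107), i.e. q ∈ {2, 53}.
75^53 ≡ 1 (mod 107)  [q = 2: ≡ 1 ✗]
75^2 ≡ 61 (mod 107)  [q = 53: ≢ 1 ✓]
75^53 ≡ 1 shows ord(75) | 53, strictly less than φ(107); not a primitive root.

No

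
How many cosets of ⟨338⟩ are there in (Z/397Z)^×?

ord(338) | φ(397) = 397 − 1 = 396 = 2^2 · 3^2 · 11.
Divisors of 396: 1, 2, 3, 4, 6, 9, 11, 12, 18, 22, 33, 36, 44, 66, 99, 132, 198, 396.
Evaluate successive powers at the divisors of 396:
338^1 ≡ 338
338^2 ≡ 305
338^3 ≡ 267
338^4 ≡ 127
338^6 ≡ 226
338^9 ≡ 395
338^11 ≡ 184
338^12 ≡ 260
338^18 ≡ 4
338^22 ≡ 111
338^33 ≡ 177
338^36 ≡ 16
338^44 ≡ 14
338^66 ≡ 363
338^99 ≡ 334
338^132 ≡ 362
338^198 ≡ 396
338^396 ≡ 1
The order of 338 is 396, so the subgroup it generates has 396 elements.
[(Z/397Z)^× : ⟨338⟩] = 396/396 = 1.

1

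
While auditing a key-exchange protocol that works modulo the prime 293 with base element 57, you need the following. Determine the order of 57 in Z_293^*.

The order of 57 must divide φ(293) = 293 − 1 = 292 = 2^2 · 73.
Divisors of 292: 1, 2, 4, 73, 146, 292.
Test each divisor d:
57^1 ≡ 57 (mod 293)
57^2 ≡ 26 (mod 293)
57^4 ≡ 90 (mod 293)
57^73 ≡ 1 (mod 293) ✓
So ord_293(57) = 73.

73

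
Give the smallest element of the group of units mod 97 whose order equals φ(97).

5

φ(97) = 97 − 1 = 96 = 2^5 · 3.
g is a primitive root iff g^(96/q) ≢ 1 (mod 97) for each prime q ∈ {2, 3}.
g = 2: 2^48 ≡ 1 — hits 1, so not a primitive root.
g = 3: 3^48 ≡ 1 — hits 1, so not a primitive root.
g = 4: 4^48 ≡ 1 — hits 1, so not a primitive root.
g = 5: 5^48 ≡ 96; 5^32 ≡ 35 — none is 1, so 5 is a primitive root.
So 5 is the smallest generator of (Z/97Z)^×.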